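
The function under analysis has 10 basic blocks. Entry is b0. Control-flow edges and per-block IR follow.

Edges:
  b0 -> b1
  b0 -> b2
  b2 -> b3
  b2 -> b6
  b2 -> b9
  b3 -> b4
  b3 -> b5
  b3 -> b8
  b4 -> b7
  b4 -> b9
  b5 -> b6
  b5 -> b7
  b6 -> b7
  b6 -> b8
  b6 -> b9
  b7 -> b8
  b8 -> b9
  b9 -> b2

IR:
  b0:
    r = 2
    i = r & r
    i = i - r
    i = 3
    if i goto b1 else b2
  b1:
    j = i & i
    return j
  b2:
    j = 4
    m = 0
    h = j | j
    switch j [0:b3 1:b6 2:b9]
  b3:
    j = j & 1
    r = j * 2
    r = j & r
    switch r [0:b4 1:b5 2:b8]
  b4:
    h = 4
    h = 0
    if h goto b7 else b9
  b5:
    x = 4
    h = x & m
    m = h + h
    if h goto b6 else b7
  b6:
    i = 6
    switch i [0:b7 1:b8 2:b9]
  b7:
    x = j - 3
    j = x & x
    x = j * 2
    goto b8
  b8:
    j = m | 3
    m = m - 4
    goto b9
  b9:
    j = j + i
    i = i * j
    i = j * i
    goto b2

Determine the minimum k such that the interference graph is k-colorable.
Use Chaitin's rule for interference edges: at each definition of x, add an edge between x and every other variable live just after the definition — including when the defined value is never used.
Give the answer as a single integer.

Answer: 4

Derivation:
Per-block:
  b0 def {i,r} use ∅
  b1 def {j} use {i}
  b2 def {h,j,m} use ∅
  b3 def {j,r} use {j}
  b4 def {h} use ∅
  b5 def {h,m,x} use {m}
  b6 def {i} use ∅
  b7 def {j,x} use {j}
  b8 def {j,m} use {m}
  b9 def {i,j} use {i,j}

Liveness:
  live b0: ∅→{i}
  live b1: {i}→∅
  live b2: {i}→{i,j,m}
  live b3: {i,j,m}→{i,j,m}
  live b4: {i,j,m}→{i,j,m}
  live b5: {i,j,m}→{i,j,m}
  live b6: {j,m}→{i,j,m}
  live b7: {i,j,m}→{i,m}
  live b8: {i,m}→{i,j}
  live b9: {i,j}→{i}

Interfere edges:
  h: {i,j,m}
  i: {h,j,m,r,x}
  j: {h,i,m,r,x}
  m: {h,i,j,r,x}
  r: {i,j,m}
  x: {i,j,m}

Chromatic number:
  lower bound: {h,i,j,m} mutually conflict ⇒ χ ≥ 4
  assign h→c3 i→c0 j→c1 m→c2 r→c3 x→c3 — no edge inside a register ⇒ χ ≤ 4
  χ = 4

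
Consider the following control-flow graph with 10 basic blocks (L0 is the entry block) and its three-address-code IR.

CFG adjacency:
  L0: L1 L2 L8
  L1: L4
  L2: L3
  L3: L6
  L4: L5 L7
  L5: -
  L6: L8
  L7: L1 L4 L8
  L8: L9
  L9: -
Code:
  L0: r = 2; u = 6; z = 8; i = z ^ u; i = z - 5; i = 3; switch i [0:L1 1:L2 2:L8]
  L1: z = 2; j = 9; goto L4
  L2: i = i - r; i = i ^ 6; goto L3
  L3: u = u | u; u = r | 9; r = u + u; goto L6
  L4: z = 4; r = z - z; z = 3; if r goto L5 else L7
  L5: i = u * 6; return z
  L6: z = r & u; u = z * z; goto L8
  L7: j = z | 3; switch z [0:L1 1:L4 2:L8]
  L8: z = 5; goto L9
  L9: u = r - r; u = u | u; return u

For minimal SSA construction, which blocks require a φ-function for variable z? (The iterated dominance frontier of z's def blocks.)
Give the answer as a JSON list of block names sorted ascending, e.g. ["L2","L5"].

Answer: ["L1", "L4", "L8"]

Analysis:
idom tree: L1←L0 L2←L0 L3←L2 L4←L1 L5←L4 L6←L3 L7←L4 L8←L0 L9←L8
Join-block Dom:
  L1: preds {L0,L7}: {L0} ∩ {L0,L1,L4,L7} = {L0}; idom=L0
  L4: preds {L1,L7}: {L0,L1} ∩ {L0,L1,L4,L7} = {L0,L1}; idom=L1
  L8: preds {L0,L6,L7}: {L0} ∩ {L0,L2,L3,L6} ∩ {L0,L1,L4,L7} = {L0}; idom=L0

Frontier:
  join L1 pred L0: · stop@L0
  join L1 pred L7: L7→L4→L1 stop@L0
  join L4 pred L1: · stop@L1
  join L4 pred L7: L7→L4 stop@L1
  join L8 pred L0: · stop@L0
  join L8 pred L6: L6→L3→L2 stop@L0
  join L8 pred L7: L7→L4→L1 stop@L0
  L0 → ∅
  L1 → {L1,L8}
  L2 → {L8}
  L3 → {L8}
  L4 → {L1,L4,L8}
  L5 → ∅
  L6 → {L8}
  L7 → {L1,L4,L8}
  L8 → ∅
  L9 → ∅

φ for z: defs {L0,L1,L4,L6,L8}
  DF⁺ = {L1,L4,L8}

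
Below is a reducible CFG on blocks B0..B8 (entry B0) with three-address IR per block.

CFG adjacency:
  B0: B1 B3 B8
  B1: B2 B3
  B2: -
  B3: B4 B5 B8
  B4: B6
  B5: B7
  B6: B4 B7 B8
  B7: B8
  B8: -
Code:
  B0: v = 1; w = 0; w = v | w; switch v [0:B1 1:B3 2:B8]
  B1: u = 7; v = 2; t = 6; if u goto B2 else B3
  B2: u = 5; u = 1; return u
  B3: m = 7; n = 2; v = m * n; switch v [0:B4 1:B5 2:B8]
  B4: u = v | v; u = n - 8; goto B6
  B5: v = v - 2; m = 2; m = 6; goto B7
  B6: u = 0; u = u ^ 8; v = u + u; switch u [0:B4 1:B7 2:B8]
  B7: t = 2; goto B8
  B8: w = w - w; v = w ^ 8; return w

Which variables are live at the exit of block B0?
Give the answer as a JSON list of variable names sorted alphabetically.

def/use:
  B0 def {v,w} use ∅
  B1 def {t,u,v} use ∅
  B2 def {u} use ∅
  B3 def {m,n,v} use ∅
  B4 def {u} use {n,v}
  B5 def {m,v} use {v}
  B6 def {u,v} use ∅
  B7 def {t} use ∅
  B8 def {v,w} use {w}

Backward fixpoint:
  live B0: ∅→{w}
  live B1: {w}→{w}
  live B2: ∅→∅
  live B3: {w}→{n,v,w}
  live B4: {n,v,w}→{n,w}
  live B5: {v,w}→{w}
  live B6: {n,w}→{n,v,w}
  live B7: {w}→{w}
  live B8: {w}→∅

live-out(B0) = ["w"]

Answer: ["w"]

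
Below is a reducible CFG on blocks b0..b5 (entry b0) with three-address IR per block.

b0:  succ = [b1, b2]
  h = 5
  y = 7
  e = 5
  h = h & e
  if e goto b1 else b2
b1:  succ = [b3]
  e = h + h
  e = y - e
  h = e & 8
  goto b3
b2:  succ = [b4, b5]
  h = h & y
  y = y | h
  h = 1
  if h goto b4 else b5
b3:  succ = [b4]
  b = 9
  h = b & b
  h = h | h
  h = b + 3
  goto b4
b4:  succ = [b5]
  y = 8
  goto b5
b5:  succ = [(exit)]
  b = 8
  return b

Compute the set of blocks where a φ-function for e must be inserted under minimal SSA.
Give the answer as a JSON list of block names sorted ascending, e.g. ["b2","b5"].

Answer: ["b4", "b5"]

Derivation:
idom tree: b1←b0 b2←b0 b3←b1 b4←b0 b5←b0
Join-block Dom:
  b4: preds {b2,b3}: {b0,b2} ∩ {b0,b1,b3} = {b0}; idom=b0
  b5: preds {b2,b4}: {b0,b2} ∩ {b0,b4} = {b0}; idom=b0

DF walk-up:
  join b4 pred b2: b2 stop@b0
  join b4 pred b3: b3→b1 stop@b0
  join b5 pred b2: b2 stop@b0
  join b5 pred b4: b4 stop@b0
  DF(b0)=∅
  DF(b1)={b4}
  DF(b2)={b4,b5}
  DF(b3)={b4}
  DF(b4)={b5}
  DF(b5)=∅

φ for e: defs {b0,b1}
  DF⁺ = {b4,b5}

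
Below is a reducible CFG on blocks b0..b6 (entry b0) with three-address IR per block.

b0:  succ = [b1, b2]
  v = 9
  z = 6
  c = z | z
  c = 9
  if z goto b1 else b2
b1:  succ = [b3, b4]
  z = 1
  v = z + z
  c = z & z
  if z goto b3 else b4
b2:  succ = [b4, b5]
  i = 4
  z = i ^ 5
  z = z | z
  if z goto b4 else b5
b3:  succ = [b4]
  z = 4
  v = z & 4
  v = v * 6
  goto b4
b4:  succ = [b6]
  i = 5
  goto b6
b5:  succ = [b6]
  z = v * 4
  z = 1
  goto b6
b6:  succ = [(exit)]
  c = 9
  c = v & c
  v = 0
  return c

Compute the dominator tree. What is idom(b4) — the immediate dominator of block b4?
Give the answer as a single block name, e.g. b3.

idom tree: b1←b0 b2←b0 b3←b1 b4←b0 b5←b2 b6←b0
Join-block Dom:
  b4: preds {b1,b2,b3}: {b0,b1} ∩ {b0,b2} ∩ {b0,b1,b3} = {b0}; idom=b0
  b6: preds {b4,b5}: {b0,b4} ∩ {b0,b2,b5} = {b0}; idom=b0

idom(b4) = b0

Answer: b0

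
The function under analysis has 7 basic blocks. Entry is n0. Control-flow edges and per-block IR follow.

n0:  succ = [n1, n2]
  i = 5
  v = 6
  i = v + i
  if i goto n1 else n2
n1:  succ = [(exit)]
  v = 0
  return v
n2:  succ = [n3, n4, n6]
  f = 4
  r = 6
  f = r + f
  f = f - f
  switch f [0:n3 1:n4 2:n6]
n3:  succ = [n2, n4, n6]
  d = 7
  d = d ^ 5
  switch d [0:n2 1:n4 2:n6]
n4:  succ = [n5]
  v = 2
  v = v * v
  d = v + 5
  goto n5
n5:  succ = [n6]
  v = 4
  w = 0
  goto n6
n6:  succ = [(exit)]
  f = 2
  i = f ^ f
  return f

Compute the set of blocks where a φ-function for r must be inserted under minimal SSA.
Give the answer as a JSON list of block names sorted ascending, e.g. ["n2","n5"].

Answer: ["n2"]

Working:
idom tree: n1←n0 n2←n0 n3←n2 n4←n2 n5←n4 n6←n2
Join-block Dom:
  n2: preds {n0,n3}: {n0} ∩ {n0,n2,n3} = {n0}; idom=n0
  n4: preds {n2,n3}: {n0,n2} ∩ {n0,n2,n3} = {n0,n2}; idom=n2
  n6: preds {n2,n3,n5}: {n0,n2} ∩ {n0,n2,n3} ∩ {n0,n2,n4,n5} = {n0,n2}; idom=n2

DF walk-up:
  join n2 pred n0: · stop@n0
  join n2 pred n3: n3→n2 stop@n0
  join n4 pred n2: · stop@n2
  join n4 pred n3: n3 stop@n2
  join n6 pred n2: · stop@n2
  join n6 pred n3: n3 stop@n2
  join n6 pred n5: n5→n4 stop@n2
  n0: DF=∅
  n1: DF=∅
  n2: DF={n2}
  n3: DF={n2,n4,n6}
  n4: DF={n6}
  n5: DF={n6}
  n6: DF=∅

φ for r: defs {n2}
  DF⁺ = {n2}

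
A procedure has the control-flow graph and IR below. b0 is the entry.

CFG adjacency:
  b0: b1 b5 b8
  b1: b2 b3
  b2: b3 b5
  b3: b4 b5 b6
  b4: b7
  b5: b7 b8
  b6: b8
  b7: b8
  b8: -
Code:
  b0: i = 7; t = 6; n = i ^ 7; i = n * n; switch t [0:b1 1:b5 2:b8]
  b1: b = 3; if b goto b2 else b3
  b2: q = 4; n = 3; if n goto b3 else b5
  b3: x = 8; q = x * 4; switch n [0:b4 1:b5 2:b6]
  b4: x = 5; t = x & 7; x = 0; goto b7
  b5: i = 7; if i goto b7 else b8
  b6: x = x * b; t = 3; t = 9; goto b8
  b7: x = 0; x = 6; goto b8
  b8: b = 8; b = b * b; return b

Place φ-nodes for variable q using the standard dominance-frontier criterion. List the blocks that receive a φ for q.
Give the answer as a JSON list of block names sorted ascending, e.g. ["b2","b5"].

idom tree: b1←b0 b2←b1 b3←b1 b4←b3 b5←b0 b6←b3 b7←b0 b8←b0
Dom at joins:
  b3: preds {b1,b2}: {b0,b1} ∩ {b0,b1,b2} = {b0,b1}; idom=b1
  b5: preds {b0,b2,b3}: {b0} ∩ {b0,b1,b2} ∩ {b0,b1,b3} = {b0}; idom=b0
  b7: preds {b4,b5}: {b0,b1,b3,b4} ∩ {b0,b5} = {b0}; idom=b0
  b8: preds {b0,b5,b6,b7}: {b0} ∩ {b0,b5} ∩ {b0,b1,b3,b6} ∩ {b0,b7} = {b0}; idom=b0

DF walk-up:
  join b3 pred b1: · stop@b1
  join b3 pred b2: b2 stop@b1
  join b5 pred b0: · stop@b0
  join b5 pred b2: b2→b1 stop@b0
  join b5 pred b3: b3→b1 stop@b0
  join b7 pred b4: b4→b3→b1 stop@b0
  join b7 pred b5: b5 stop@b0
  join b8 pred b0: · stop@b0
  join b8 pred b5: b5 stop@b0
  join b8 pred b6: b6→b3→b1 stop@b0
  join b8 pred b7: b7 stop@b0
  b0 → ∅
  b1 → {b5,b7,b8}
  b2 → {b3,b5}
  b3 → {b5,b7,b8}
  b4 → {b7}
  b5 → {b7,b8}
  b6 → {b8}
  b7 → {b8}
  b8 → ∅

φ for q: defs {b2,b3}
  DF⁺ = {b3,b5,b7,b8}

Answer: ["b3", "b5", "b7", "b8"]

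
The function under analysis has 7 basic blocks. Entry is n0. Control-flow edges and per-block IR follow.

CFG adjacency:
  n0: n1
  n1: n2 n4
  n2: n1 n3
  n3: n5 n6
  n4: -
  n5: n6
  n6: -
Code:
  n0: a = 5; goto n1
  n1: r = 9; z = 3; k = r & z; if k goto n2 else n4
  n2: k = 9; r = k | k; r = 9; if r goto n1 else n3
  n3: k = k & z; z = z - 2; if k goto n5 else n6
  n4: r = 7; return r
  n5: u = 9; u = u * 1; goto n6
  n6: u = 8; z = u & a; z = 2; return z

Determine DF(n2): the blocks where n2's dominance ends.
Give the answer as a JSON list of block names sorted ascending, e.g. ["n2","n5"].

idom tree: n1←n0 n2←n1 n3←n2 n4←n1 n5←n3 n6←n3
Dom∩ at merges:
  n1: preds {n0,n2}: {n0} ∩ {n0,n1,n2} = {n0}; idom=n0
  n6: preds {n3,n5}: {n0,n1,n2,n3} ∩ {n0,n1,n2,n3,n5} = {n0,n1,n2,n3}; idom=n3

DF walk-up:
  n1←n0: walk · to n0
  n1←n2: walk n2→n1 to n0
  n6←n3: walk · to n3
  n6←n5: walk n5 to n3
  n0: DF=∅
  n1: DF={n1}
  n2: DF={n1}
  n3: DF=∅
  n4: DF=∅
  n5: DF={n6}
  n6: DF=∅

DF(n2) = ["n1"]

Answer: ["n1"]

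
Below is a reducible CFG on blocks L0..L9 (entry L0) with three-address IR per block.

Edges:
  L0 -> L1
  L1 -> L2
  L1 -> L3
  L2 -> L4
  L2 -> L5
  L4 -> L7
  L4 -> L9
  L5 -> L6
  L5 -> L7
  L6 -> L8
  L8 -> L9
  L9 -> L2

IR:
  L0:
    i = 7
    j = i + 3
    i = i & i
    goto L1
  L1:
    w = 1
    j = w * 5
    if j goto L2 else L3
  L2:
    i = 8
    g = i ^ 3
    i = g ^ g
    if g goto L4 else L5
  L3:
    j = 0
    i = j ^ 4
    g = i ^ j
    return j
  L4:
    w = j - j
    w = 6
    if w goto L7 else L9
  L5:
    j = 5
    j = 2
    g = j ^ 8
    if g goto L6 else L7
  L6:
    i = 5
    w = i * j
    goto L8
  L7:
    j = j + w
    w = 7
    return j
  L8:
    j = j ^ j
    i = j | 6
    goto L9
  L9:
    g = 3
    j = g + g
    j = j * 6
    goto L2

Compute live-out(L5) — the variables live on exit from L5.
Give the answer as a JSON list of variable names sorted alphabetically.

Per-block:
  L0: def={i,j} ue=∅
  L1: def={j,w} ue=∅
  L2: def={g,i} ue=∅
  L3: def={g,i,j} ue=∅
  L4: def={w} ue={j}
  L5: def={g,j} ue=∅
  L6: def={i,w} ue={j}
  L7: def={j,w} ue={j,w}
  L8: def={i,j} ue={j}
  L9: def={g,j} ue=∅

Backward fixpoint:
  live L0: ∅→∅
  live L1: ∅→{j,w}
  live L2: {j,w}→{j,w}
  live L3: ∅→∅
  live L4: {j}→{j,w}
  live L5: {w}→{j,w}
  live L6: {j}→{j,w}
  live L7: {j,w}→∅
  live L8: {j,w}→{w}
  live L9: {w}→{j,w}

live-out(L5) = ["j", "w"]

Answer: ["j", "w"]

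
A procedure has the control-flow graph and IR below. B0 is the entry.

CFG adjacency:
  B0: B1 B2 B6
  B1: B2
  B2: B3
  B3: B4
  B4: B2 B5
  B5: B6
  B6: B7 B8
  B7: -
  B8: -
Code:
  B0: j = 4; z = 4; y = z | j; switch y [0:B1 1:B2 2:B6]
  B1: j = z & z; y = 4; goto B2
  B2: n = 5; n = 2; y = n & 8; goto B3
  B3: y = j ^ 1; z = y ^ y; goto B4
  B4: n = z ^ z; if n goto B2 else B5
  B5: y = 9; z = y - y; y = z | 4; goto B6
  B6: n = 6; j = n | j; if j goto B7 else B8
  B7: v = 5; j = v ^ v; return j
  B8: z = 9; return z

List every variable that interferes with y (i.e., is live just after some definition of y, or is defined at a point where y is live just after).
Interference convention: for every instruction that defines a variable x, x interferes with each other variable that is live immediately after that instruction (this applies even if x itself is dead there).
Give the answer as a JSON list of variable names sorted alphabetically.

Answer: ["j", "z"]

Working:
def/use:
  B0: def={j,y,z} ue=∅
  B1: def={j,y} ue={z}
  B2: def={n,y} ue=∅
  B3: def={y,z} ue={j}
  B4: def={n} ue={z}
  B5: def={y,z} ue=∅
  B6: def={j,n} ue={j}
  B7: def={j,v} ue=∅
  B8: def={z} ue=∅

Backward fixpoint:
  B0: in=∅ out={j,z}
  B1: in={z} out={j}
  B2: in={j} out={j}
  B3: in={j} out={j,z}
  B4: in={j,z} out={j}
  B5: in={j} out={j}
  B6: in={j} out=∅
  B7: in=∅ out=∅
  B8: in=∅ out=∅

Interfere edges:
  j — {n,y,z}
  n — {j}
  v — ∅
  y — {j,z}
  z — {j,y}

N(y) = ["j", "z"]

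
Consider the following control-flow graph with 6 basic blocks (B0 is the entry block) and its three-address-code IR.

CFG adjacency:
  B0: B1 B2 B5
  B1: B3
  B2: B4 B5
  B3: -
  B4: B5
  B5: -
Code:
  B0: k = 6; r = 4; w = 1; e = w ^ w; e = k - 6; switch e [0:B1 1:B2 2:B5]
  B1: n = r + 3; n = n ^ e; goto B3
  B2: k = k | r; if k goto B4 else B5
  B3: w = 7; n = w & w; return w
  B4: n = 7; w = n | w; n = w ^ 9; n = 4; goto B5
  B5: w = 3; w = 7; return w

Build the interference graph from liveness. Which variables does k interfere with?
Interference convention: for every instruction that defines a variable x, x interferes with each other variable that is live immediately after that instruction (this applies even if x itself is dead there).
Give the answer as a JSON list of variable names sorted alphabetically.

Answer: ["e", "r", "w"]

Derivation:
Per-block:
  B0: {e,k,r,w} / ∅
  B1: {n} / {e,r}
  B2: {k} / {k,r}
  B3: {n,w} / ∅
  B4: {n,w} / {w}
  B5: {w} / ∅

Liveness:
  B0: in=∅ out={e,k,r,w}
  B1: in={e,r} out=∅
  B2: in={k,r,w} out={w}
  B3: in=∅ out=∅
  B4: in={w} out=∅
  B5: in=∅ out=∅

Interfere edges:
  e: {k,n,r,w}
  k: {e,r,w}
  n: {e,w}
  r: {e,k,w}
  w: {e,k,n,r}

N(k) = ["e", "r", "w"]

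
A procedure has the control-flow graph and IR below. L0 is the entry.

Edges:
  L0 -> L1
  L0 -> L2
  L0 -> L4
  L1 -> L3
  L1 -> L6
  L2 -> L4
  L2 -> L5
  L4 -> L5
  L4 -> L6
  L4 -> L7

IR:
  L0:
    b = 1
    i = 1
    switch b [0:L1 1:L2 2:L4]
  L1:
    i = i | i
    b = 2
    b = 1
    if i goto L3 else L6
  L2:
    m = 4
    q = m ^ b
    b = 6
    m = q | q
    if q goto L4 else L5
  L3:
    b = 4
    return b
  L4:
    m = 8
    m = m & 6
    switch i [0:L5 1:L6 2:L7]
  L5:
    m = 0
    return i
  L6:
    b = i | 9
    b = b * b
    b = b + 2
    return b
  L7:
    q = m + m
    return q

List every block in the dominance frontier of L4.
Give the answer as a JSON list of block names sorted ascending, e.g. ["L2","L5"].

Answer: ["L5", "L6"]

Analysis:
idom tree: L1←L0 L2←L0 L3←L1 L4←L0 L5←L0 L6←L0 L7←L4
Join-block Dom:
  L4: preds {L0,L2}: {L0} ∩ {L0,L2} = {L0}; idom=L0
  L5: preds {L2,L4}: {L0,L2} ∩ {L0,L4} = {L0}; idom=L0
  L6: preds {L1,L4}: {L0,L1} ∩ {L0,L4} = {L0}; idom=L0

DF derivation:
  join L4 pred L0: · stop@L0
  join L4 pred L2: L2 stop@L0
  join L5 pred L2: L2 stop@L0
  join L5 pred L4: L4 stop@L0
  join L6 pred L1: L1 stop@L0
  join L6 pred L4: L4 stop@L0
  DF(L0)=∅
  DF(L1)={L6}
  DF(L2)={L4,L5}
  DF(L3)=∅
  DF(L4)={L5,L6}
  DF(L5)=∅
  DF(L6)=∅
  DF(L7)=∅

DF(L4) = ["L5", "L6"]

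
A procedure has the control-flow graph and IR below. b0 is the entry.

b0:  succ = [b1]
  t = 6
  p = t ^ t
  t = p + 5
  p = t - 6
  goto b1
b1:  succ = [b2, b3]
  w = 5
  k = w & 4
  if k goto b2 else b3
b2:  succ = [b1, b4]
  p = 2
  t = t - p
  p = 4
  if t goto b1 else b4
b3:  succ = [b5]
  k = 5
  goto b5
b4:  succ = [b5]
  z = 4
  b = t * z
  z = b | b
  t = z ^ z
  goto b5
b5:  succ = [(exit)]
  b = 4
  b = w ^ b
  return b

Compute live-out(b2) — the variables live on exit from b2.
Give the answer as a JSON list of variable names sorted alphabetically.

Block summaries:
  b0: def={p,t} ue=∅
  b1: def={k,w} ue=∅
  b2: def={p,t} ue={t}
  b3: def={k} ue=∅
  b4: def={b,t,z} ue={t}
  b5: def={b} ue={w}

Backward fixpoint:
  b0 li=∅ lo={t}
  b1 li={t} lo={t,w}
  b2 li={t,w} lo={t,w}
  b3 li={w} lo={w}
  b4 li={t,w} lo={w}
  b5 li={w} lo=∅

live-out(b2) = ["t", "w"]

Answer: ["t", "w"]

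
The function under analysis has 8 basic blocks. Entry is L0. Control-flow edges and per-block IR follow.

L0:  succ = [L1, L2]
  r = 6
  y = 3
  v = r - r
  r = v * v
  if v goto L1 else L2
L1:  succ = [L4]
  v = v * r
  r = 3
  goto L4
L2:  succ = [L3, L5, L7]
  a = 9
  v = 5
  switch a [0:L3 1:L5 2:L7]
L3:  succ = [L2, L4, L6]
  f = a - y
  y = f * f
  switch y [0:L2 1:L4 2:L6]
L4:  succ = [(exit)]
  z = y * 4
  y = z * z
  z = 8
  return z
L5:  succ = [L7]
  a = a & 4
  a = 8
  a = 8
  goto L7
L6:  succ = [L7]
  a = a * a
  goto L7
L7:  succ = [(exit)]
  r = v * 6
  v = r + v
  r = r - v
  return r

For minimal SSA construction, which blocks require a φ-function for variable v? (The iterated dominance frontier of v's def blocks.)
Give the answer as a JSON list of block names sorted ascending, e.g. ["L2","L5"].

idom tree: L1←L0 L2←L0 L3←L2 L4←L0 L5←L2 L6←L3 L7←L2
Join-block Dom:
  L2: preds {L0,L3}: {L0} ∩ {L0,L2,L3} = {L0}; idom=L0
  L4: preds {L1,L3}: {L0,L1} ∩ {L0,L2,L3} = {L0}; idom=L0
  L7: preds {L2,L5,L6}: {L0,L2} ∩ {L0,L2,L5} ∩ {L0,L2,L3,L6} = {L0,L2}; idom=L2

DF derivation:
  L2←L0: walk · to L0
  L2←L3: walk L3→L2 to L0
  L4←L1: walk L1 to L0
  L4←L3: walk L3→L2 to L0
  L7←L2: walk · to L2
  L7←L5: walk L5 to L2
  L7←L6: walk L6→L3 to L2
  L0 → ∅
  L1 → {L4}
  L2 → {L2,L4}
  L3 → {L2,L4,L7}
  L4 → ∅
  L5 → {L7}
  L6 → {L7}
  L7 → ∅

φ for v: defs {L0,L1,L2,L7}
  DF⁺ = {L2,L4}

Answer: ["L2", "L4"]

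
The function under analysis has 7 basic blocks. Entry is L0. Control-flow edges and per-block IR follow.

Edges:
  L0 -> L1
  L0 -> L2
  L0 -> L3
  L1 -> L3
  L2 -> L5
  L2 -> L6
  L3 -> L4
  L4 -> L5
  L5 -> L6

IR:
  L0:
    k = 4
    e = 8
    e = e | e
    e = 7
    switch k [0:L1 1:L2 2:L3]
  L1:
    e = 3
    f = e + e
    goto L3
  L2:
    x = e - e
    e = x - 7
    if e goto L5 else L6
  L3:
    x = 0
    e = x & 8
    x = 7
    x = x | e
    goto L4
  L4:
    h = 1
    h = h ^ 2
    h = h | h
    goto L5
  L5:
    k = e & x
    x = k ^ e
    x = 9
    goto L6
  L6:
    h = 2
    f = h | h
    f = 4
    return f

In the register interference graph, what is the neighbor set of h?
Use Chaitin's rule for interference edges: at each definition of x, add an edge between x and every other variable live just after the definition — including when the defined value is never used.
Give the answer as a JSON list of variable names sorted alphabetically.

Answer: ["e", "x"]

Derivation:
Block summaries:
  L0 def {e,k} use ∅
  L1 def {e,f} use ∅
  L2 def {e,x} use {e}
  L3 def {e,x} use ∅
  L4 def {h} use ∅
  L5 def {k,x} use {e,x}
  L6 def {f,h} use ∅

Liveness:
  live L0: ∅→{e}
  live L1: ∅→∅
  live L2: {e}→{e,x}
  live L3: ∅→{e,x}
  live L4: {e,x}→{e,x}
  live L5: {e,x}→∅
  live L6: ∅→∅

Interfere edges:
  e — {h,k,x}
  f — ∅
  h — {e,x}
  k — {e}
  x — {e,h}

N(h) = ["e", "x"]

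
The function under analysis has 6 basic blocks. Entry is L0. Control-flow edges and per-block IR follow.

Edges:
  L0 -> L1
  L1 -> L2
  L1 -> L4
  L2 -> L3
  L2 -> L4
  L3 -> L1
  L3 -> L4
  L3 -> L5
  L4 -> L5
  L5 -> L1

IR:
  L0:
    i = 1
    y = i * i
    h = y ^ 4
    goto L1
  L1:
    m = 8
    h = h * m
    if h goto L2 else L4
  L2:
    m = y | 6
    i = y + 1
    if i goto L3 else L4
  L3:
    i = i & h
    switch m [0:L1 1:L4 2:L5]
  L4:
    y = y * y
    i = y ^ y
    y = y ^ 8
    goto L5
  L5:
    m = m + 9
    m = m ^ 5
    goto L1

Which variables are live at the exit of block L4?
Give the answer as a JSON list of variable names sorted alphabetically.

def/use:
  L0: def={h,i,y} ue=∅
  L1: def={h,m} ue={h}
  L2: def={i,m} ue={y}
  L3: def={i} ue={h,i,m}
  L4: def={i,y} ue={y}
  L5: def={m} ue={m}

Live sets:
  live L0: ∅→{h,y}
  live L1: {h,y}→{h,m,y}
  live L2: {h,y}→{h,i,m,y}
  live L3: {h,i,m,y}→{h,m,y}
  live L4: {h,m,y}→{h,m,y}
  live L5: {h,m,y}→{h,y}

live-out(L4) = ["h", "m", "y"]

Answer: ["h", "m", "y"]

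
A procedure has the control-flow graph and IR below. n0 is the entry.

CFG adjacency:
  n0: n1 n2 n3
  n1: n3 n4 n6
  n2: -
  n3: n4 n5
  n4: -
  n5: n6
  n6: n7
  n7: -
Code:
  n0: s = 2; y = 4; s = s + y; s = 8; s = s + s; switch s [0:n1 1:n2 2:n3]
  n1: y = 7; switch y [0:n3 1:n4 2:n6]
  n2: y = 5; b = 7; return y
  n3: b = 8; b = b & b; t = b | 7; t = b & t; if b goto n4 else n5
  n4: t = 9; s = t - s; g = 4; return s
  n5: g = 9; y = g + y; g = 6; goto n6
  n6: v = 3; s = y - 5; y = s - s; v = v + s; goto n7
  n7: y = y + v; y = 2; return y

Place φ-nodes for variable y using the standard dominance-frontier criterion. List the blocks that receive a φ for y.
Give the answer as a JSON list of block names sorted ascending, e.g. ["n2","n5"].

idom tree: n1←n0 n2←n0 n3←n0 n4←n0 n5←n3 n6←n0 n7←n6
Join-block Dom:
  n3: preds {n0,n1}: {n0} ∩ {n0,n1} = {n0}; idom=n0
  n4: preds {n1,n3}: {n0,n1} ∩ {n0,n3} = {n0}; idom=n0
  n6: preds {n1,n5}: {n0,n1} ∩ {n0,n3,n5} = {n0}; idom=n0

Frontier:
  join n3 pred n0: · stop@n0
  join n3 pred n1: n1 stop@n0
  join n4 pred n1: n1 stop@n0
  join n4 pred n3: n3 stop@n0
  join n6 pred n1: n1 stop@n0
  join n6 pred n5: n5→n3 stop@n0
  n0 → ∅
  n1 → {n3,n4,n6}
  n2 → ∅
  n3 → {n4,n6}
  n4 → ∅
  n5 → {n6}
  n6 → ∅
  n7 → ∅

φ for y: defs {n0,n1,n2,n5,n6,n7}
  DF⁺ = {n3,n4,n6}

Answer: ["n3", "n4", "n6"]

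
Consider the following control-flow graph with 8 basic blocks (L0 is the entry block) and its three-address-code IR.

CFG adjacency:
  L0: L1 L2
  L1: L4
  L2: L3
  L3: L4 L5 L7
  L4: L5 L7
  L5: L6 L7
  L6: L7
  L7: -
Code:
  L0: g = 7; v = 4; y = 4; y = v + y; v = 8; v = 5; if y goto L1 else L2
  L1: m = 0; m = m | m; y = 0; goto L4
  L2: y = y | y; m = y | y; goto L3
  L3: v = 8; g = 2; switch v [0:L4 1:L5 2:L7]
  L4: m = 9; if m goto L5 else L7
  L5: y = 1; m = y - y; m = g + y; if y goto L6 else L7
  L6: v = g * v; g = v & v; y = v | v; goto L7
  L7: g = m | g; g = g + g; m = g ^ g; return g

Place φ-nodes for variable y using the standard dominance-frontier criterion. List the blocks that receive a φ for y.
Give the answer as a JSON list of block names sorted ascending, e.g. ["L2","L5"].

Answer: ["L4", "L5", "L7"]

Derivation:
idom tree: L1←L0 L2←L0 L3←L2 L4←L0 L5←L0 L6←L5 L7←L0
Dom at joins:
  L4: preds {L1,L3}: {L0,L1} ∩ {L0,L2,L3} = {L0}; idom=L0
  L5: preds {L3,L4}: {L0,L2,L3} ∩ {L0,L4} = {L0}; idom=L0
  L7: preds {L3,L4,L5,L6}: {L0,L2,L3} ∩ {L0,L4} ∩ {L0,L5} ∩ {L0,L5,L6} = {L0}; idom=L0

DF derivation:
  join L4 pred L1: L1 stop@L0
  join L4 pred L3: L3→L2 stop@L0
  join L5 pred L3: L3→L2 stop@L0
  join L5 pred L4: L4 stop@L0
  join L7 pred L3: L3→L2 stop@L0
  join L7 pred L4: L4 stop@L0
  join L7 pred L5: L5 stop@L0
  join L7 pred L6: L6→L5 stop@L0
  DF(L0)=∅
  DF(L1)={L4}
  DF(L2)={L4,L5,L7}
  DF(L3)={L4,L5,L7}
  DF(L4)={L5,L7}
  DF(L5)={L7}
  DF(L6)={L7}
  DF(L7)=∅

φ for y: defs {L0,L1,L2,L5,L6}
  DF⁺ = {L4,L5,L7}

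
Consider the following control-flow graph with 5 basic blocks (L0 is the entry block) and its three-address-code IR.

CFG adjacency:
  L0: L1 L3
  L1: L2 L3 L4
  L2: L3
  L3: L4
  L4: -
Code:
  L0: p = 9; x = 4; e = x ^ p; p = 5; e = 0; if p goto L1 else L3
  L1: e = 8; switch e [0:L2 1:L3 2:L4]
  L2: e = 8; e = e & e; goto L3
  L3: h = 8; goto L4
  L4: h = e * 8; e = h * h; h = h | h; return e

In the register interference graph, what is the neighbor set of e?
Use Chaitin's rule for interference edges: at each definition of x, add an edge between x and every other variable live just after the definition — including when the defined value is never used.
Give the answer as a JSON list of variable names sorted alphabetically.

Answer: ["h", "p"]

Derivation:
Per-block:
  L0: def={e,p,x} ue=∅
  L1: def={e} ue=∅
  L2: def={e} ue=∅
  L3: def={h} ue=∅
  L4: def={e,h} ue={e}

Liveness:
  live L0: ∅→{e}
  live L1: ∅→{e}
  live L2: ∅→{e}
  live L3: {e}→{e}
  live L4: {e}→∅

Conflict graph:
  e↔{h,p}
  h↔{e}
  p↔{e,x}
  x↔{p}

N(e) = ["h", "p"]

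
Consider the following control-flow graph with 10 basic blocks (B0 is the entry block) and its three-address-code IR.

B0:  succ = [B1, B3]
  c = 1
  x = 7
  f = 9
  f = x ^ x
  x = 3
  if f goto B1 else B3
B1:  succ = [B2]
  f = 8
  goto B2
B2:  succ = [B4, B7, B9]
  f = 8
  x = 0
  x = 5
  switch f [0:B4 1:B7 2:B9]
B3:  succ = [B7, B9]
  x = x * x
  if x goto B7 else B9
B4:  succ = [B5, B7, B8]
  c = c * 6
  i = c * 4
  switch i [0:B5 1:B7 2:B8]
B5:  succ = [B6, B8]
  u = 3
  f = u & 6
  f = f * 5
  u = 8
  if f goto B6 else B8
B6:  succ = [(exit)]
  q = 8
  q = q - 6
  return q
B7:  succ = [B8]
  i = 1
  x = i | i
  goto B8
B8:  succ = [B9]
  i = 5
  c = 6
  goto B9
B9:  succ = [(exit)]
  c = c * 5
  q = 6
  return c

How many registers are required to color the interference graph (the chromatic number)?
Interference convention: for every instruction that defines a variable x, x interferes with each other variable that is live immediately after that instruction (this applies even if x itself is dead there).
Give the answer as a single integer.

Answer: 3

Working:
Block summaries:
  B0: def={c,f,x} ue=∅
  B1: def={f} ue=∅
  B2: def={f,x} ue=∅
  B3: def={x} ue={x}
  B4: def={c,i} ue={c}
  B5: def={f,u} ue=∅
  B6: def={q} ue=∅
  B7: def={i,x} ue=∅
  B8: def={c,i} ue=∅
  B9: def={c,q} ue={c}

Live sets:
  live B0: ∅→{c,x}
  live B1: {c}→{c}
  live B2: {c}→{c}
  live B3: {c,x}→{c}
  live B4: {c}→∅
  live B5: ∅→∅
  live B6: ∅→∅
  live B7: ∅→∅
  live B8: ∅→{c}
  live B9: {c}→∅

Interfere edges:
  c: {f,q,x}
  f: {c,u,x}
  i: ∅
  q: {c}
  u: {f}
  x: {c,f}

Chromatic number:
  clique {c,f,x} ⇒ need ≥ 3
  3-colouring: r0={c,i,u}  r1={f,q}  r2={x}
  χ = 3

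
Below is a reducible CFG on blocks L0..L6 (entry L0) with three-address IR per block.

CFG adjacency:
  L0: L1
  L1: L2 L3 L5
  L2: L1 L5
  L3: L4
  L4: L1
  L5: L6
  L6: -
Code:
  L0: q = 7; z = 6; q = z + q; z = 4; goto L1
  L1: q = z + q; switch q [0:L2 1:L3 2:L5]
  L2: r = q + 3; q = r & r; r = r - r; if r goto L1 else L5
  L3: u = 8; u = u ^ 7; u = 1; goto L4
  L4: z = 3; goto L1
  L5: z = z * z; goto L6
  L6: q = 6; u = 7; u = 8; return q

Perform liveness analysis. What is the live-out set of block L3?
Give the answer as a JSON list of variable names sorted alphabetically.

Answer: ["q"]

Derivation:
Block summaries:
  L0: {q,z} / ∅
  L1: {q} / {q,z}
  L2: {q,r} / {q}
  L3: {u} / ∅
  L4: {z} / ∅
  L5: {z} / {z}
  L6: {q,u} / ∅

Live sets:
  L0 li=∅ lo={q,z}
  L1 li={q,z} lo={q,z}
  L2 li={q,z} lo={q,z}
  L3 li={q} lo={q}
  L4 li={q} lo={q,z}
  L5 li={z} lo=∅
  L6 li=∅ lo=∅

live-out(L3) = ["q"]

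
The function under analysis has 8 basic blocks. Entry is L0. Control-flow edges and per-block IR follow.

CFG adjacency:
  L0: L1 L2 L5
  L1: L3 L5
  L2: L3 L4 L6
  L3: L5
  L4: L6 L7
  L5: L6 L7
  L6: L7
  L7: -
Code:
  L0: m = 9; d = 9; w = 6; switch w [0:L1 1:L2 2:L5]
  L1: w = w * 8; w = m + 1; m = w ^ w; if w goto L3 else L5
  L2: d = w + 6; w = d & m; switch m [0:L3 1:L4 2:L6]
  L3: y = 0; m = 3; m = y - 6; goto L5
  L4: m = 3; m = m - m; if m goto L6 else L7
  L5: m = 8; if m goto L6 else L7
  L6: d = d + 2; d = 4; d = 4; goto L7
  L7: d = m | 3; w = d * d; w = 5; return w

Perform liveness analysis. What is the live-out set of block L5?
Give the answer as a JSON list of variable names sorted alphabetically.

Per-block:
  L0: {d,m,w} / ∅
  L1: {m,w} / {m,w}
  L2: {d,w} / {m,w}
  L3: {m,y} / ∅
  L4: {m} / ∅
  L5: {m} / ∅
  L6: {d} / {d}
  L7: {d,w} / {m}

Liveness:
  live L0: ∅→{d,m,w}
  live L1: {d,m,w}→{d}
  live L2: {m,w}→{d,m}
  live L3: {d}→{d}
  live L4: {d}→{d,m}
  live L5: {d}→{d,m}
  live L6: {d,m}→{m}
  live L7: {m}→∅

live-out(L5) = ["d", "m"]

Answer: ["d", "m"]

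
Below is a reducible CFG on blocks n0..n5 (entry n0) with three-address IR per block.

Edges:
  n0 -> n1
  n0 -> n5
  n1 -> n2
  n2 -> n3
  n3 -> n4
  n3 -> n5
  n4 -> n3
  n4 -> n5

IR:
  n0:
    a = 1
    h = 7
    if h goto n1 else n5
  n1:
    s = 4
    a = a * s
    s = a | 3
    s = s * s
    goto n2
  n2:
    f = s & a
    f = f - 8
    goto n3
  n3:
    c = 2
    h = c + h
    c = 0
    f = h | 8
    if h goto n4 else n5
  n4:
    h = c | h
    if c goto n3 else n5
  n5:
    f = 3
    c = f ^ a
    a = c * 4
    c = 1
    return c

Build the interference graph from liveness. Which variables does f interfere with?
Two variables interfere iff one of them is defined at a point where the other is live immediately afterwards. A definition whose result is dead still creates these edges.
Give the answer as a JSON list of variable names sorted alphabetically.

Answer: ["a", "c", "h"]

Derivation:
def/use:
  n0: def={a,h} ue=∅
  n1: def={a,s} ue={a}
  n2: def={f} ue={a,s}
  n3: def={c,f,h} ue={h}
  n4: def={h} ue={c,h}
  n5: def={a,c,f} ue={a}

Liveness:
  n0: in=∅ out={a,h}
  n1: in={a,h} out={a,h,s}
  n2: in={a,h,s} out={a,h}
  n3: in={a,h} out={a,c,h}
  n4: in={a,c,h} out={a,h}
  n5: in={a} out=∅

Conflict graph:
  a↔{c,f,h,s}
  c↔{a,f,h}
  f↔{a,c,h}
  h↔{a,c,f,s}
  s↔{a,h}

N(f) = ["a", "c", "h"]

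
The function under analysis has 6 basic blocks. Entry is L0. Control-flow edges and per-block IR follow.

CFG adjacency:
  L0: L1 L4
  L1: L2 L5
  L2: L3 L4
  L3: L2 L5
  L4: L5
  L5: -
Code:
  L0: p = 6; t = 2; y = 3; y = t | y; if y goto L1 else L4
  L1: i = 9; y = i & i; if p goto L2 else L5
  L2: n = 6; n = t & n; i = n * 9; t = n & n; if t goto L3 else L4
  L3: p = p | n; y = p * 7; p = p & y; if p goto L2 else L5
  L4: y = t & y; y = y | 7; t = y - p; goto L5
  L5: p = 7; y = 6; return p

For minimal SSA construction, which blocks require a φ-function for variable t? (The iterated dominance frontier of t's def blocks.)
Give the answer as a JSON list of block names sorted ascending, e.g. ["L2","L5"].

idom tree: L1←L0 L2←L1 L3←L2 L4←L0 L5←L0
Dom at joins:
  L2: preds {L1,L3}: {L0,L1} ∩ {L0,L1,L2,L3} = {L0,L1}; idom=L1
  L4: preds {L0,L2}: {L0} ∩ {L0,L1,L2} = {L0}; idom=L0
  L5: preds {L1,L3,L4}: {L0,L1} ∩ {L0,L1,L2,L3} ∩ {L0,L4} = {L0}; idom=L0

Frontier:
  join L2 pred L1: · stop@L1
  join L2 pred L3: L3→L2 stop@L1
  join L4 pred L0: · stop@L0
  join L4 pred L2: L2→L1 stop@L0
  join L5 pred L1: L1 stop@L0
  join L5 pred L3: L3→L2→L1 stop@L0
  join L5 pred L4: L4 stop@L0
  L0: DF=∅
  L1: DF={L4,L5}
  L2: DF={L2,L4,L5}
  L3: DF={L2,L5}
  L4: DF={L5}
  L5: DF=∅

φ for t: defs {L0,L2,L4}
  DF⁺ = {L2,L4,L5}

Answer: ["L2", "L4", "L5"]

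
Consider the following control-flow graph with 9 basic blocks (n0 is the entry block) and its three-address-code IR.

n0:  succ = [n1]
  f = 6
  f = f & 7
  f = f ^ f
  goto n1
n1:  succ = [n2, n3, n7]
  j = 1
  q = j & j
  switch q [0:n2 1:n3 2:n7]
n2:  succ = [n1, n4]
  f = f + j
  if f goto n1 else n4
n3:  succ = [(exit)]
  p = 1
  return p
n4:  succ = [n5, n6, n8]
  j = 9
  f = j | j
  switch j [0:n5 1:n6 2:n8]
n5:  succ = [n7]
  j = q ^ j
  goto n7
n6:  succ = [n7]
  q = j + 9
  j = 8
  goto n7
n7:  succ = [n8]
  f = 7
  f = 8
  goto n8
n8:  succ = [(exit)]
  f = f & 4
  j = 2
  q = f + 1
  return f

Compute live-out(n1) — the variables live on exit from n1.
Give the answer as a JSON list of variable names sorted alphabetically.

Answer: ["f", "j", "q"]

Working:
Per-block:
  n0: def={f} ue=∅
  n1: def={j,q} ue=∅
  n2: def={f} ue={f,j}
  n3: def={p} ue=∅
  n4: def={f,j} ue=∅
  n5: def={j} ue={j,q}
  n6: def={j,q} ue={j}
  n7: def={f} ue=∅
  n8: def={f,j,q} ue={f}

Liveness:
  n0 li=∅ lo={f}
  n1 li={f} lo={f,j,q}
  n2 li={f,j,q} lo={f,q}
  n3 li=∅ lo=∅
  n4 li={q} lo={f,j,q}
  n5 li={j,q} lo=∅
  n6 li={j} lo=∅
  n7 li=∅ lo={f}
  n8 li={f} lo=∅

live-out(n1) = ["f", "j", "q"]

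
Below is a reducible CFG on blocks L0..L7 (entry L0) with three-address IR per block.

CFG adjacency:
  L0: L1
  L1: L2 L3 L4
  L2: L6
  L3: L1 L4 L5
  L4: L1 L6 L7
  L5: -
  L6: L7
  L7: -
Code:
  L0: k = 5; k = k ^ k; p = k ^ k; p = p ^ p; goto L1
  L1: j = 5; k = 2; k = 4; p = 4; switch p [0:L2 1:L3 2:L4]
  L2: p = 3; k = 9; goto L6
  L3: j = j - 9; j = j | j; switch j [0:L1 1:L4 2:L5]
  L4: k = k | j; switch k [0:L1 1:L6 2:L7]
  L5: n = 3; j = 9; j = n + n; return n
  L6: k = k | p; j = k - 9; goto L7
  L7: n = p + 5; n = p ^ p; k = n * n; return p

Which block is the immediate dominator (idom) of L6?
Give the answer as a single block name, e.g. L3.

idom tree: L1←L0 L2←L1 L3←L1 L4←L1 L5←L3 L6←L1 L7←L1
Dom∩ at merges:
  L1: preds {L0,L3,L4}: {L0} ∩ {L0,L1,L3} ∩ {L0,L1,L4} = {L0}; idom=L0
  L4: preds {L1,L3}: {L0,L1} ∩ {L0,L1,L3} = {L0,L1}; idom=L1
  L6: preds {L2,L4}: {L0,L1,L2} ∩ {L0,L1,L4} = {L0,L1}; idom=L1
  L7: preds {L4,L6}: {L0,L1,L4} ∩ {L0,L1,L6} = {L0,L1}; idom=L1

idom(L6) = L1

Answer: L1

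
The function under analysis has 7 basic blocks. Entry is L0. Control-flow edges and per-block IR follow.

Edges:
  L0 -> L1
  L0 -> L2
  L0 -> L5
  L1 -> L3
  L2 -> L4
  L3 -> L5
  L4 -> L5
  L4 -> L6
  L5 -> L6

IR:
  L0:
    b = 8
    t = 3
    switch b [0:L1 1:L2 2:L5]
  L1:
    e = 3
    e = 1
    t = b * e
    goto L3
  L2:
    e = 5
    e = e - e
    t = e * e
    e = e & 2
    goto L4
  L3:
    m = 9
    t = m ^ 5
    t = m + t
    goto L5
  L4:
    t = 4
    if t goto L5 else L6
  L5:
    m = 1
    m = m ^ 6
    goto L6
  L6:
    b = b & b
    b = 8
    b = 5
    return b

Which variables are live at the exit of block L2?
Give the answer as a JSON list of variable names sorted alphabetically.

Per-block:
  L0: {b,t} / ∅
  L1: {e,t} / {b}
  L2: {e,t} / ∅
  L3: {m,t} / ∅
  L4: {t} / ∅
  L5: {m} / ∅
  L6: {b} / {b}

Live sets:
  L0 li=∅ lo={b}
  L1 li={b} lo={b}
  L2 li={b} lo={b}
  L3 li={b} lo={b}
  L4 li={b} lo={b}
  L5 li={b} lo={b}
  L6 li={b} lo=∅

live-out(L2) = ["b"]

Answer: ["b"]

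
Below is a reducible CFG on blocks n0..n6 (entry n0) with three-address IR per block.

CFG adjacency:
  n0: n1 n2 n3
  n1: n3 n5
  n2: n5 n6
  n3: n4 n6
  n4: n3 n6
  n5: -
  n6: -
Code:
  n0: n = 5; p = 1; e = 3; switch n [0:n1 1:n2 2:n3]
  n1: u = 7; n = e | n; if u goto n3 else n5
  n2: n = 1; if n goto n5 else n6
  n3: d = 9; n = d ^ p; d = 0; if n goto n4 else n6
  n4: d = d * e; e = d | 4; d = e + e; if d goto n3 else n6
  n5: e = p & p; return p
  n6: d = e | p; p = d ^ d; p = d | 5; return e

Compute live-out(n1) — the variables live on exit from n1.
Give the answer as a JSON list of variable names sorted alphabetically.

Answer: ["e", "p"]

Analysis:
def/use:
  n0: def={e,n,p} ue=∅
  n1: def={n,u} ue={e,n}
  n2: def={n} ue=∅
  n3: def={d,n} ue={p}
  n4: def={d,e} ue={d,e}
  n5: def={e} ue={p}
  n6: def={d,p} ue={e,p}

Backward fixpoint:
  n0 li=∅ lo={e,n,p}
  n1 li={e,n,p} lo={e,p}
  n2 li={e,p} lo={e,p}
  n3 li={e,p} lo={d,e,p}
  n4 li={d,e,p} lo={e,p}
  n5 li={p} lo=∅
  n6 li={e,p} lo=∅

live-out(n1) = ["e", "p"]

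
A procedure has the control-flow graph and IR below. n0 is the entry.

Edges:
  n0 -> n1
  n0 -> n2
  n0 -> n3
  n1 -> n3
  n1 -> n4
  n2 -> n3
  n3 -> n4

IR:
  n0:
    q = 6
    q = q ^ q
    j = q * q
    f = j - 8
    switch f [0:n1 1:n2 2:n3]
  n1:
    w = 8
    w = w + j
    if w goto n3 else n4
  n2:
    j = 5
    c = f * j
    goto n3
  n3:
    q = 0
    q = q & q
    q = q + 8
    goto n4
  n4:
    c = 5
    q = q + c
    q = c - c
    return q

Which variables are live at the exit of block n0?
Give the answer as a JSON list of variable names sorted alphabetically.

Per-block:
  n0 def {f,j,q} use ∅
  n1 def {w} use {j}
  n2 def {c,j} use {f}
  n3 def {q} use ∅
  n4 def {c,q} use {q}

Liveness:
  n0 li=∅ lo={f,j,q}
  n1 li={j,q} lo={q}
  n2 li={f} lo=∅
  n3 li=∅ lo={q}
  n4 li={q} lo=∅

live-out(n0) = ["f", "j", "q"]

Answer: ["f", "j", "q"]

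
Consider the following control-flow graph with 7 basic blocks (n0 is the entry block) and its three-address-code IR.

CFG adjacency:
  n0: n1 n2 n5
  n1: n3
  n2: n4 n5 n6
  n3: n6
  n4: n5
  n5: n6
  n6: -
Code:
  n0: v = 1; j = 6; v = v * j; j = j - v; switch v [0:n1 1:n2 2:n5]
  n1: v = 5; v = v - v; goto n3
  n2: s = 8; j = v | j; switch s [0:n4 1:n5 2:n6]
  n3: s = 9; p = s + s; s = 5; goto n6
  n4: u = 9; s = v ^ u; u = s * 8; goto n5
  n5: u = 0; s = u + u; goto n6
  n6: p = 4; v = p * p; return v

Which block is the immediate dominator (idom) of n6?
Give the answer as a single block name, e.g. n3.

idom tree: n1←n0 n2←n0 n3←n1 n4←n2 n5←n0 n6←n0
Join-block Dom:
  n5: preds {n0,n2,n4}: {n0} ∩ {n0,n2} ∩ {n0,n2,n4} = {n0}; idom=n0
  n6: preds {n2,n3,n5}: {n0,n2} ∩ {n0,n1,n3} ∩ {n0,n5} = {n0}; idom=n0

idom(n6) = n0

Answer: n0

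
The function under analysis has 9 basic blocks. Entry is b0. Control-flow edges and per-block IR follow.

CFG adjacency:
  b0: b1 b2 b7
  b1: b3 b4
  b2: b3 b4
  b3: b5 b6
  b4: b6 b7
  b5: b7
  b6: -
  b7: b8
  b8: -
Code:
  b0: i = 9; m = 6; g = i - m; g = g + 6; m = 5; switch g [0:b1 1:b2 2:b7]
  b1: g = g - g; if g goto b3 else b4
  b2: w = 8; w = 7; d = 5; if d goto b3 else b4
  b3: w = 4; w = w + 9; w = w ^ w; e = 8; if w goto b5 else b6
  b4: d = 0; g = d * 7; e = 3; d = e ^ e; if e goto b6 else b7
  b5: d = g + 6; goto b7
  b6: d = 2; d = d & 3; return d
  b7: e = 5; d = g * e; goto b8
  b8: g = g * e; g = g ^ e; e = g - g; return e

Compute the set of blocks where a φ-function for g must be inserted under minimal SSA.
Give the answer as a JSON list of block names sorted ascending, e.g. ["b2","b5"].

idom tree: b1←b0 b2←b0 b3←b0 b4←b0 b5←b3 b6←b0 b7←b0 b8←b7
Join-block Dom:
  b3: preds {b1,b2}: {b0,b1} ∩ {b0,b2} = {b0}; idom=b0
  b4: preds {b1,b2}: {b0,b1} ∩ {b0,b2} = {b0}; idom=b0
  b6: preds {b3,b4}: {b0,b3} ∩ {b0,b4} = {b0}; idom=b0
  b7: preds {b0,b4,b5}: {b0} ∩ {b0,b4} ∩ {b0,b3,b5} = {b0}; idom=b0

DF derivation:
  join b3 pred b1: b1 stop@b0
  join b3 pred b2: b2 stop@b0
  join b4 pred b1: b1 stop@b0
  join b4 pred b2: b2 stop@b0
  join b6 pred b3: b3 stop@b0
  join b6 pred b4: b4 stop@b0
  join b7 pred b0: · stop@b0
  join b7 pred b4: b4 stop@b0
  join b7 pred b5: b5→b3 stop@b0
  DF(b0)=∅
  DF(b1)={b3,b4}
  DF(b2)={b3,b4}
  DF(b3)={b6,b7}
  DF(b4)={b6,b7}
  DF(b5)={b7}
  DF(b6)=∅
  DF(b7)=∅
  DF(b8)=∅

φ for g: defs {b0,b1,b4,b8}
  DF⁺ = {b3,b4,b6,b7}

Answer: ["b3", "b4", "b6", "b7"]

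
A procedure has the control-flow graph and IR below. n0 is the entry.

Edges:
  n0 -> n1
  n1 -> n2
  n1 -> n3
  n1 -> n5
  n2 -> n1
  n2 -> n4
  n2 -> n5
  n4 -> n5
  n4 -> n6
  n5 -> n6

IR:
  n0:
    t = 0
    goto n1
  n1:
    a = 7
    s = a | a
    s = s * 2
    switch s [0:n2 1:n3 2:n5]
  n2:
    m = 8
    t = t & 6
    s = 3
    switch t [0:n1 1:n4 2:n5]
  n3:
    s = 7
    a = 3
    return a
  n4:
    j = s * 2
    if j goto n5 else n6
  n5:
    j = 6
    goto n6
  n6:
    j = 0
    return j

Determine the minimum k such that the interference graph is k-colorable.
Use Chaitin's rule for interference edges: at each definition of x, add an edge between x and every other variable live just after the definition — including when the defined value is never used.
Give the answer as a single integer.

Block summaries:
  n0: {t} / ∅
  n1: {a,s} / ∅
  n2: {m,s,t} / {t}
  n3: {a,s} / ∅
  n4: {j} / {s}
  n5: {j} / ∅
  n6: {j} / ∅

Liveness:
  live n0: ∅→{t}
  live n1: {t}→{t}
  live n2: {t}→{s,t}
  live n3: ∅→∅
  live n4: {s}→∅
  live n5: ∅→∅
  live n6: ∅→∅

Interference:
  a: {t}
  j: ∅
  m: {t}
  s: {t}
  t: {a,m,s}

Registers:
  {a,t} pairwise interfere (2-clique) ⇒ χ ≥ 2
  assign a→R1 j→R0 m→R1 s→R1 t→R0 — no edge inside a register ⇒ χ ≤ 2
  χ = 2

Answer: 2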